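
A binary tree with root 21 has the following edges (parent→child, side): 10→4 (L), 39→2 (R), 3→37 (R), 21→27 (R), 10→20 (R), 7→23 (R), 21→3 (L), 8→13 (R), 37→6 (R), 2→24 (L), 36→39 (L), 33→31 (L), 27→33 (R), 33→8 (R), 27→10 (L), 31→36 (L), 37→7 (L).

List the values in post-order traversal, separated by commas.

Post-order visits the left subtree, then the right subtree, then the node.
At 21: go left to 3.
  At 3: no left child.
  At 3: go right to 37.
    At 37: go left to 7.
      At 7: no left child.
      At 7: go right to 23.
        23 is a leaf — visit 23.
      Visit 7.
    At 37: go right to 6.
      6 is a leaf — visit 6.
    Visit 37.
  Visit 3.
At 21: go right to 27.
  At 27: go left to 10.
    At 10: go left to 4.
      4 is a leaf — visit 4.
    At 10: go right to 20.
      20 is a leaf — visit 20.
    Visit 10.
  At 27: go right to 33.
    At 33: go left to 31.
      At 31: go left to 36.
        At 36: go left to 39.
          At 39: no left child.
          At 39: go right to 2.
            At 2: go left to 24.
              24 is a leaf — visit 24.
            At 2: no right child.
            Visit 2.
          Visit 39.
        At 36: no right child.
        Visit 36.
      At 31: no right child.
      Visit 31.
    At 33: go right to 8.
      At 8: no left child.
      At 8: go right to 13.
        13 is a leaf — visit 13.
      Visit 8.
    Visit 33.
  Visit 27.
Visit 21.

23, 7, 6, 37, 3, 4, 20, 10, 24, 2, 39, 36, 31, 13, 8, 33, 27, 21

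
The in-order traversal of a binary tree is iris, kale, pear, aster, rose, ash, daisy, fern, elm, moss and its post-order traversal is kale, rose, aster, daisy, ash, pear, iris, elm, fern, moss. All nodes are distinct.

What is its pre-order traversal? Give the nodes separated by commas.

moss, fern, iris, pear, kale, ash, aster, rose, daisy, elm

The last element of post-order is the root; it splits in-order into left and right subtrees.
Root moss: left subtree has 9 nodes {iris, kale, pear, aster, rose, ash, daisy, fern, elm}, right has 0 { }.
  Root fern: left subtree has 7 nodes {iris, kale, pear, aster, rose, ash, daisy}, right has 1 {elm}.
    Root iris: left subtree has 0 nodes { }, right has 6 {kale, pear, aster, rose, ash, daisy}.
      Root pear: left subtree has 1 node {kale}, right has 4 {aster, rose, ash, daisy}.
        Root ash: left subtree has 2 nodes {aster, rose}, right has 1 {daisy}.
          Root aster: left subtree has 0 nodes { }, right has 1 {rose}.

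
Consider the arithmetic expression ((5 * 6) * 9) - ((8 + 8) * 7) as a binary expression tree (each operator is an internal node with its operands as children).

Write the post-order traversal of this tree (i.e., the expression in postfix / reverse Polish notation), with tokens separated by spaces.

Post-order on an expression tree gives postfix notation: for each operator, emit left operand, right operand, then the operator.

5 6 * 9 * 8 8 + 7 * -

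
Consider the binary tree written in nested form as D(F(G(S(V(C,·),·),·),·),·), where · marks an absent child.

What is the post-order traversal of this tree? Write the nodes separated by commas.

C, V, S, G, F, D

Post-order visits the left subtree, then the right subtree, then the node.
At D: go left to F.
  At F: go left to G.
    At G: go left to S.
      At S: go left to V.
        At V: go left to C.
          C is a leaf — visit C.
        At V: no right child.
        Visit V.
      At S: no right child.
      Visit S.
    At G: no right child.
    Visit G.
  At F: no right child.
  Visit F.
At D: no right child.
Visit D.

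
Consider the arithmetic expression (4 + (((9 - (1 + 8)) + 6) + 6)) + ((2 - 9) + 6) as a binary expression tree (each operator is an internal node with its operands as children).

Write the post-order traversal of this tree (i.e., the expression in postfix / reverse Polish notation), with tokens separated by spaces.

Post-order on an expression tree gives postfix notation: for each operator, emit left operand, right operand, then the operator.

4 9 1 8 + - 6 + 6 + + 2 9 - 6 + +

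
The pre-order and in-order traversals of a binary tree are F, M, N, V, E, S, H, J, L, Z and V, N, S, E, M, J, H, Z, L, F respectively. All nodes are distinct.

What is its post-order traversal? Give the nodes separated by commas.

The first element of pre-order is the root; it splits in-order into left and right subtrees.
Root F: left subtree has 9 nodes {V, N, S, E, M, J, H, Z, L}, right has 0 { }.
  Root M: left subtree has 4 nodes {V, N, S, E}, right has 4 {J, H, Z, L}.
    Root N: left subtree has 1 node {V}, right has 2 {S, E}.
      Root E: left subtree has 1 node {S}, right has 0 { }.
    Root H: left subtree has 1 node {J}, right has 2 {Z, L}.
      Root L: left subtree has 1 node {Z}, right has 0 { }.

V, S, E, N, J, Z, L, H, M, F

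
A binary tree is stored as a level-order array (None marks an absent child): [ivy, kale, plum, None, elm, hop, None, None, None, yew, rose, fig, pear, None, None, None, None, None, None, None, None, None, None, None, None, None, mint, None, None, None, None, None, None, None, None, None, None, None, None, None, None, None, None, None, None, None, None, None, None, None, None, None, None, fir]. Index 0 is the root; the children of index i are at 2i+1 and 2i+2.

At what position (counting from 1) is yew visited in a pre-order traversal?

Pre-order visits the node, then its left subtree, then its right subtree.
Visit ivy.
At ivy: go left to kale.
  Visit kale.
  At kale: no left child.
  At kale: go right to elm.
    Visit elm.
    At elm: go left to yew.
      yew is a leaf — visit yew.
    At elm: go right to rose.
      rose is a leaf — visit rose.
At ivy: go right to plum.
  Visit plum.
  At plum: go left to hop.
    Visit hop.
    At hop: go left to fig.
      fig is a leaf — visit fig.
    At hop: go right to pear.
      Visit pear.
      At pear: no left child.
      At pear: go right to mint.
        Visit mint.
        At mint: go left to fir.
          fir is a leaf — visit fir.
        At mint: no right child.
  At plum: no right child.
Full pre-order sequence: ivy, kale, elm, yew, rose, plum, hop, fig, pear, mint, fir.

4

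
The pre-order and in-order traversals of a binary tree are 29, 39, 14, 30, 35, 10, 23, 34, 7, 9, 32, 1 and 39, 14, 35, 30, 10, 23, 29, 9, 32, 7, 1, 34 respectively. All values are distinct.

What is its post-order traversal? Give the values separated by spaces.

The first element of pre-order is the root; it splits in-order into left and right subtrees.
Root 29: left subtree has 6 nodes {39, 14, 35, 30, 10, 23}, right has 5 {9, 32, 7, 1, 34}.
  Root 39: left subtree has 0 nodes { }, right has 5 {14, 35, 30, 10, 23}.
    Root 14: left subtree has 0 nodes { }, right has 4 {35, 30, 10, 23}.
      Root 30: left subtree has 1 node {35}, right has 2 {10, 23}.
        Root 10: left subtree has 0 nodes { }, right has 1 {23}.
  Root 34: left subtree has 4 nodes {9, 32, 7, 1}, right has 0 { }.
    Root 7: left subtree has 2 nodes {9, 32}, right has 1 {1}.
      Root 9: left subtree has 0 nodes { }, right has 1 {32}.

35 23 10 30 14 39 32 9 1 7 34 29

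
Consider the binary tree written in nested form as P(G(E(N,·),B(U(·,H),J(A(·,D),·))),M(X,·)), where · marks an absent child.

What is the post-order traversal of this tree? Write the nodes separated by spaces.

Post-order visits the left subtree, then the right subtree, then the node.
At P: go left to G.
  At G: go left to E.
    At E: go left to N.
      N is a leaf — visit N.
    At E: no right child.
    Visit E.
  At G: go right to B.
    At B: go left to U.
      At U: no left child.
      At U: go right to H.
        H is a leaf — visit H.
      Visit U.
    At B: go right to J.
      At J: go left to A.
        At A: no left child.
        At A: go right to D.
          D is a leaf — visit D.
        Visit A.
      At J: no right child.
      Visit J.
    Visit B.
  Visit G.
At P: go right to M.
  At M: go left to X.
    X is a leaf — visit X.
  At M: no right child.
  Visit M.
Visit P.

N E H U D A J B G X M P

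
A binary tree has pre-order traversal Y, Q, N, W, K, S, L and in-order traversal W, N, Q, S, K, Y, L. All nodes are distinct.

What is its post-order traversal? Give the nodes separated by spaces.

W N S K Q L Y

The first element of pre-order is the root; it splits in-order into left and right subtrees.
Root Y: left subtree has 5 nodes {W, N, Q, S, K}, right has 1 {L}.
  Root Q: left subtree has 2 nodes {W, N}, right has 2 {S, K}.
    Root N: left subtree has 1 node {W}, right has 0 { }.
    Root K: left subtree has 1 node {S}, right has 0 { }.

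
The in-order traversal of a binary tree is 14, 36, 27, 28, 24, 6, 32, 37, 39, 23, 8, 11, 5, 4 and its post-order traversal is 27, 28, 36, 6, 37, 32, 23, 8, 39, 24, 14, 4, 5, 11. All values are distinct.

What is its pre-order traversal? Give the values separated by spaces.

11 14 24 36 28 27 39 32 6 37 8 23 5 4

The last element of post-order is the root; it splits in-order into left and right subtrees.
Root 11: left subtree has 11 nodes {14, 36, 27, 28, 24, 6, 32, 37, 39, 23, 8}, right has 2 {5, 4}.
  Root 14: left subtree has 0 nodes { }, right has 10 {36, 27, 28, 24, 6, 32, 37, 39, 23, 8}.
    Root 24: left subtree has 3 nodes {36, 27, 28}, right has 6 {6, 32, 37, 39, 23, 8}.
      Root 36: left subtree has 0 nodes { }, right has 2 {27, 28}.
        Root 28: left subtree has 1 node {27}, right has 0 { }.
      Root 39: left subtree has 3 nodes {6, 32, 37}, right has 2 {23, 8}.
        Root 32: left subtree has 1 node {6}, right has 1 {37}.
        Root 8: left subtree has 1 node {23}, right has 0 { }.
  Root 5: left subtree has 0 nodes { }, right has 1 {4}.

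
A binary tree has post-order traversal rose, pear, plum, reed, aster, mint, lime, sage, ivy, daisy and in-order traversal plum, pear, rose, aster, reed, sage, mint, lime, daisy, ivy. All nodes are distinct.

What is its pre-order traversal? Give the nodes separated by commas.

The last element of post-order is the root; it splits in-order into left and right subtrees.
Root daisy: left subtree has 8 nodes {plum, pear, rose, aster, reed, sage, mint, lime}, right has 1 {ivy}.
  Root sage: left subtree has 5 nodes {plum, pear, rose, aster, reed}, right has 2 {mint, lime}.
    Root aster: left subtree has 3 nodes {plum, pear, rose}, right has 1 {reed}.
      Root plum: left subtree has 0 nodes { }, right has 2 {pear, rose}.
        Root pear: left subtree has 0 nodes { }, right has 1 {rose}.
    Root lime: left subtree has 1 node {mint}, right has 0 { }.

daisy, sage, aster, plum, pear, rose, reed, lime, mint, ivy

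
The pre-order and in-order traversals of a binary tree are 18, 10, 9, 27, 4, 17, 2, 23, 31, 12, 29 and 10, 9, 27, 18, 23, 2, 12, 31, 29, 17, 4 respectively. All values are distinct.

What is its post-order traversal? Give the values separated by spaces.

The first element of pre-order is the root; it splits in-order into left and right subtrees.
Root 18: left subtree has 3 nodes {10, 9, 27}, right has 7 {23, 2, 12, 31, 29, 17, 4}.
  Root 10: left subtree has 0 nodes { }, right has 2 {9, 27}.
    Root 9: left subtree has 0 nodes { }, right has 1 {27}.
  Root 4: left subtree has 6 nodes {23, 2, 12, 31, 29, 17}, right has 0 { }.
    Root 17: left subtree has 5 nodes {23, 2, 12, 31, 29}, right has 0 { }.
      Root 2: left subtree has 1 node {23}, right has 3 {12, 31, 29}.
        Root 31: left subtree has 1 node {12}, right has 1 {29}.

27 9 10 23 12 29 31 2 17 4 18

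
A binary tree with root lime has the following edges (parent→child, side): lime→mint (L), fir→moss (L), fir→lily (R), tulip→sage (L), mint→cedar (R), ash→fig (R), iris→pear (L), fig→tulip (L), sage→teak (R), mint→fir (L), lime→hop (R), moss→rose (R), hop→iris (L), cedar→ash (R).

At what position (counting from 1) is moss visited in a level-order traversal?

7

Level-order visits nodes level by level from the root, left to right within each level.
Level 0: lime
Level 1: mint, hop
Level 2: fir, cedar, iris
Level 3: moss, lily, ash, pear
Level 4: rose, fig
Level 5: tulip
Level 6: sage
Level 7: teak
Full level-order sequence: lime, mint, hop, fir, cedar, iris, moss, lily, ash, pear, rose, fig, tulip, sage, teak.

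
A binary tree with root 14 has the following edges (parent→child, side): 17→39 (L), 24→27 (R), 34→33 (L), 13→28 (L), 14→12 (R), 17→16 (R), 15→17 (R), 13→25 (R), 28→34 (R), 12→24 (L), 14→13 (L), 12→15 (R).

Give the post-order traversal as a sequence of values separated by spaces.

Post-order visits the left subtree, then the right subtree, then the node.
At 14: go left to 13.
  At 13: go left to 28.
    At 28: no left child.
    At 28: go right to 34.
      At 34: go left to 33.
        33 is a leaf — visit 33.
      At 34: no right child.
      Visit 34.
    Visit 28.
  At 13: go right to 25.
    25 is a leaf — visit 25.
  Visit 13.
At 14: go right to 12.
  At 12: go left to 24.
    At 24: no left child.
    At 24: go right to 27.
      27 is a leaf — visit 27.
    Visit 24.
  At 12: go right to 15.
    At 15: no left child.
    At 15: go right to 17.
      At 17: go left to 39.
        39 is a leaf — visit 39.
      At 17: go right to 16.
        16 is a leaf — visit 16.
      Visit 17.
    Visit 15.
  Visit 12.
Visit 14.

33 34 28 25 13 27 24 39 16 17 15 12 14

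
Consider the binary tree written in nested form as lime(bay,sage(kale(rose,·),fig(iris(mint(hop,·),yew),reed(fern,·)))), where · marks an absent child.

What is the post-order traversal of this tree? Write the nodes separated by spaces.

Post-order visits the left subtree, then the right subtree, then the node.
At lime: go left to bay.
  bay is a leaf — visit bay.
At lime: go right to sage.
  At sage: go left to kale.
    At kale: go left to rose.
      rose is a leaf — visit rose.
    At kale: no right child.
    Visit kale.
  At sage: go right to fig.
    At fig: go left to iris.
      At iris: go left to mint.
        At mint: go left to hop.
          hop is a leaf — visit hop.
        At mint: no right child.
        Visit mint.
      At iris: go right to yew.
        yew is a leaf — visit yew.
      Visit iris.
    At fig: go right to reed.
      At reed: go left to fern.
        fern is a leaf — visit fern.
      At reed: no right child.
      Visit reed.
    Visit fig.
  Visit sage.
Visit lime.

bay rose kale hop mint yew iris fern reed fig sage lime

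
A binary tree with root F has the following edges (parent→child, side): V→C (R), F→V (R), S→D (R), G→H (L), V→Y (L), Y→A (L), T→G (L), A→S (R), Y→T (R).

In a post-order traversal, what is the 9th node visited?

Post-order visits the left subtree, then the right subtree, then the node.
At F: no left child.
At F: go right to V.
  At V: go left to Y.
    At Y: go left to A.
      At A: no left child.
      At A: go right to S.
        At S: no left child.
        At S: go right to D.
          D is a leaf — visit D.
        Visit S.
      Visit A.
    At Y: go right to T.
      At T: go left to G.
        At G: go left to H.
          H is a leaf — visit H.
        At G: no right child.
        Visit G.
      At T: no right child.
      Visit T.
    Visit Y.
  At V: go right to C.
    C is a leaf — visit C.
  Visit V.
Visit F.
Full post-order sequence: D, S, A, H, G, T, Y, C, V, F.

V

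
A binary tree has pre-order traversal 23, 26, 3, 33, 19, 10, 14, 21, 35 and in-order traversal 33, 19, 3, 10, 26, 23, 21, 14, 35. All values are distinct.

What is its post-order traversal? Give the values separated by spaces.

The first element of pre-order is the root; it splits in-order into left and right subtrees.
Root 23: left subtree has 5 nodes {33, 19, 3, 10, 26}, right has 3 {21, 14, 35}.
  Root 26: left subtree has 4 nodes {33, 19, 3, 10}, right has 0 { }.
    Root 3: left subtree has 2 nodes {33, 19}, right has 1 {10}.
      Root 33: left subtree has 0 nodes { }, right has 1 {19}.
  Root 14: left subtree has 1 node {21}, right has 1 {35}.

19 33 10 3 26 21 35 14 23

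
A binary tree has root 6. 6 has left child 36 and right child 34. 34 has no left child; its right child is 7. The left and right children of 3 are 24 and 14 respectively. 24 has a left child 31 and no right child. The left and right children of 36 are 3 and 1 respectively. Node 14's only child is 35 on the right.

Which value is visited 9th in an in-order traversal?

In-order visits the left subtree, then the node, then the right subtree.
At 6: go left to 36.
  At 36: go left to 3.
    At 3: go left to 24.
      At 24: go left to 31.
        31 is a leaf — visit 31.
      Visit 24.
      At 24: no right child.
    Visit 3.
    At 3: go right to 14.
      At 14: no left child.
      Visit 14.
      At 14: go right to 35.
        35 is a leaf — visit 35.
  Visit 36.
  At 36: go right to 1.
    1 is a leaf — visit 1.
Visit 6.
At 6: go right to 34.
  At 34: no left child.
  Visit 34.
  At 34: go right to 7.
    7 is a leaf — visit 7.
Full in-order sequence: 31, 24, 3, 14, 35, 36, 1, 6, 34, 7.

34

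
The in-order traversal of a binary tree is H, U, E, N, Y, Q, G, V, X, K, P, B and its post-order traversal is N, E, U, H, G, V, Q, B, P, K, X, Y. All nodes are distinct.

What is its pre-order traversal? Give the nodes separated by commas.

Y, H, U, E, N, X, Q, V, G, K, P, B

The last element of post-order is the root; it splits in-order into left and right subtrees.
Root Y: left subtree has 4 nodes {H, U, E, N}, right has 7 {Q, G, V, X, K, P, B}.
  Root H: left subtree has 0 nodes { }, right has 3 {U, E, N}.
    Root U: left subtree has 0 nodes { }, right has 2 {E, N}.
      Root E: left subtree has 0 nodes { }, right has 1 {N}.
  Root X: left subtree has 3 nodes {Q, G, V}, right has 3 {K, P, B}.
    Root Q: left subtree has 0 nodes { }, right has 2 {G, V}.
      Root V: left subtree has 1 node {G}, right has 0 { }.
    Root K: left subtree has 0 nodes { }, right has 2 {P, B}.
      Root P: left subtree has 0 nodes { }, right has 1 {B}.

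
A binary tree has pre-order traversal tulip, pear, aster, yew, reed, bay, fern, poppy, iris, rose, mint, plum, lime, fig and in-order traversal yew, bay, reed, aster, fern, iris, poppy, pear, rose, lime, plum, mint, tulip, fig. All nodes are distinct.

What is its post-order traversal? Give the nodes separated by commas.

The first element of pre-order is the root; it splits in-order into left and right subtrees.
Root tulip: left subtree has 12 nodes {yew, bay, reed, aster, fern, iris, poppy, pear, rose, lime, plum, mint}, right has 1 {fig}.
  Root pear: left subtree has 7 nodes {yew, bay, reed, aster, fern, iris, poppy}, right has 4 {rose, lime, plum, mint}.
    Root aster: left subtree has 3 nodes {yew, bay, reed}, right has 3 {fern, iris, poppy}.
      Root yew: left subtree has 0 nodes { }, right has 2 {bay, reed}.
        Root reed: left subtree has 1 node {bay}, right has 0 { }.
      Root fern: left subtree has 0 nodes { }, right has 2 {iris, poppy}.
        Root poppy: left subtree has 1 node {iris}, right has 0 { }.
    Root rose: left subtree has 0 nodes { }, right has 3 {lime, plum, mint}.
      Root mint: left subtree has 2 nodes {lime, plum}, right has 0 { }.
        Root plum: left subtree has 1 node {lime}, right has 0 { }.

bay, reed, yew, iris, poppy, fern, aster, lime, plum, mint, rose, pear, fig, tulip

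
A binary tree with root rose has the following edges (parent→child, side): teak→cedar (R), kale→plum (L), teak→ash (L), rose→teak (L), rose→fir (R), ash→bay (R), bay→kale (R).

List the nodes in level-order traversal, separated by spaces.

rose teak fir ash cedar bay kale plum

Level-order visits nodes level by level from the root, left to right within each level.
Level 0: rose
Level 1: teak, fir
Level 2: ash, cedar
Level 3: bay
Level 4: kale
Level 5: plum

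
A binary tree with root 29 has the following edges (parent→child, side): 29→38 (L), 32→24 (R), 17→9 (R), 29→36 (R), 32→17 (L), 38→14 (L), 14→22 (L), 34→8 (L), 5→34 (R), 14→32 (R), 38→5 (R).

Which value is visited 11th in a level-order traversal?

8

Level-order visits nodes level by level from the root, left to right within each level.
Level 0: 29
Level 1: 38, 36
Level 2: 14, 5
Level 3: 22, 32, 34
Level 4: 17, 24, 8
Level 5: 9
Full level-order sequence: 29, 38, 36, 14, 5, 22, 32, 34, 17, 24, 8, 9.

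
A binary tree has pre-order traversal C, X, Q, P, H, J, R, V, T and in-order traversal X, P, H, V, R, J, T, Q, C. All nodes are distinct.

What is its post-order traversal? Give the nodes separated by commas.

V, R, T, J, H, P, Q, X, C

The first element of pre-order is the root; it splits in-order into left and right subtrees.
Root C: left subtree has 8 nodes {X, P, H, V, R, J, T, Q}, right has 0 { }.
  Root X: left subtree has 0 nodes { }, right has 7 {P, H, V, R, J, T, Q}.
    Root Q: left subtree has 6 nodes {P, H, V, R, J, T}, right has 0 { }.
      Root P: left subtree has 0 nodes { }, right has 5 {H, V, R, J, T}.
        Root H: left subtree has 0 nodes { }, right has 4 {V, R, J, T}.
          Root J: left subtree has 2 nodes {V, R}, right has 1 {T}.
            Root R: left subtree has 1 node {V}, right has 0 { }.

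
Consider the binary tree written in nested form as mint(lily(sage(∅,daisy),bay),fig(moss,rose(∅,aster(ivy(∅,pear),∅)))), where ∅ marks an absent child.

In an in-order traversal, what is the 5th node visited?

In-order visits the left subtree, then the node, then the right subtree.
At mint: go left to lily.
  At lily: go left to sage.
    At sage: no left child.
    Visit sage.
    At sage: go right to daisy.
      daisy is a leaf — visit daisy.
  Visit lily.
  At lily: go right to bay.
    bay is a leaf — visit bay.
Visit mint.
At mint: go right to fig.
  At fig: go left to moss.
    moss is a leaf — visit moss.
  Visit fig.
  At fig: go right to rose.
    At rose: no left child.
    Visit rose.
    At rose: go right to aster.
      At aster: go left to ivy.
        At ivy: no left child.
        Visit ivy.
        At ivy: go right to pear.
          pear is a leaf — visit pear.
      Visit aster.
      At aster: no right child.
Full in-order sequence: sage, daisy, lily, bay, mint, moss, fig, rose, ivy, pear, aster.

mint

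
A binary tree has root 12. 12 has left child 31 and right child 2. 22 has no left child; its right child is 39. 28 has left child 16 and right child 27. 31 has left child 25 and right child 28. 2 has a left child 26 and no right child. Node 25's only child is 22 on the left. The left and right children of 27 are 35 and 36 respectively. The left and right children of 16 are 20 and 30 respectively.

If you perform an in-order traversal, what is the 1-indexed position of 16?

6

In-order visits the left subtree, then the node, then the right subtree.
At 12: go left to 31.
  At 31: go left to 25.
    At 25: go left to 22.
      At 22: no left child.
      Visit 22.
      At 22: go right to 39.
        39 is a leaf — visit 39.
    Visit 25.
    At 25: no right child.
  Visit 31.
  At 31: go right to 28.
    At 28: go left to 16.
      At 16: go left to 20.
        20 is a leaf — visit 20.
      Visit 16.
      At 16: go right to 30.
        30 is a leaf — visit 30.
    Visit 28.
    At 28: go right to 27.
      At 27: go left to 35.
        35 is a leaf — visit 35.
      Visit 27.
      At 27: go right to 36.
        36 is a leaf — visit 36.
Visit 12.
At 12: go right to 2.
  At 2: go left to 26.
    26 is a leaf — visit 26.
  Visit 2.
  At 2: no right child.
Full in-order sequence: 22, 39, 25, 31, 20, 16, 30, 28, 35, 27, 36, 12, 26, 2.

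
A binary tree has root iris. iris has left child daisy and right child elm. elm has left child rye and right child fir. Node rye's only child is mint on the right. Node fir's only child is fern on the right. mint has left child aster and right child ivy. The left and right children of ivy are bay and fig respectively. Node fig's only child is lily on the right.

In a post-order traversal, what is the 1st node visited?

Post-order visits the left subtree, then the right subtree, then the node.
At iris: go left to daisy.
  daisy is a leaf — visit daisy.
At iris: go right to elm.
  At elm: go left to rye.
    At rye: no left child.
    At rye: go right to mint.
      At mint: go left to aster.
        aster is a leaf — visit aster.
      At mint: go right to ivy.
        At ivy: go left to bay.
          bay is a leaf — visit bay.
        At ivy: go right to fig.
          At fig: no left child.
          At fig: go right to lily.
            lily is a leaf — visit lily.
          Visit fig.
        Visit ivy.
      Visit mint.
    Visit rye.
  At elm: go right to fir.
    At fir: no left child.
    At fir: go right to fern.
      fern is a leaf — visit fern.
    Visit fir.
  Visit elm.
Visit iris.
Full post-order sequence: daisy, aster, bay, lily, fig, ivy, mint, rye, fern, fir, elm, iris.

daisy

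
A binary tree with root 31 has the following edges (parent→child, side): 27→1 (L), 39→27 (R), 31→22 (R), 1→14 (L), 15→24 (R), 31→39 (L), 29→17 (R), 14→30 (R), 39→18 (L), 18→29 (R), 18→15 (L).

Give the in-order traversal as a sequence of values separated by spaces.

In-order visits the left subtree, then the node, then the right subtree.
At 31: go left to 39.
  At 39: go left to 18.
    At 18: go left to 15.
      At 15: no left child.
      Visit 15.
      At 15: go right to 24.
        24 is a leaf — visit 24.
    Visit 18.
    At 18: go right to 29.
      At 29: no left child.
      Visit 29.
      At 29: go right to 17.
        17 is a leaf — visit 17.
  Visit 39.
  At 39: go right to 27.
    At 27: go left to 1.
      At 1: go left to 14.
        At 14: no left child.
        Visit 14.
        At 14: go right to 30.
          30 is a leaf — visit 30.
      Visit 1.
      At 1: no right child.
    Visit 27.
    At 27: no right child.
Visit 31.
At 31: go right to 22.
  22 is a leaf — visit 22.

15 24 18 29 17 39 14 30 1 27 31 22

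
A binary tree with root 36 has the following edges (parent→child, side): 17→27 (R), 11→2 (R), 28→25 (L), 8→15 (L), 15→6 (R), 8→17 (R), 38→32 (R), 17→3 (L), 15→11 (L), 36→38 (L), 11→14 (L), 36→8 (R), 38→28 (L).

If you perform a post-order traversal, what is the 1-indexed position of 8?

Post-order visits the left subtree, then the right subtree, then the node.
At 36: go left to 38.
  At 38: go left to 28.
    At 28: go left to 25.
      25 is a leaf — visit 25.
    At 28: no right child.
    Visit 28.
  At 38: go right to 32.
    32 is a leaf — visit 32.
  Visit 38.
At 36: go right to 8.
  At 8: go left to 15.
    At 15: go left to 11.
      At 11: go left to 14.
        14 is a leaf — visit 14.
      At 11: go right to 2.
        2 is a leaf — visit 2.
      Visit 11.
    At 15: go right to 6.
      6 is a leaf — visit 6.
    Visit 15.
  At 8: go right to 17.
    At 17: go left to 3.
      3 is a leaf — visit 3.
    At 17: go right to 27.
      27 is a leaf — visit 27.
    Visit 17.
  Visit 8.
Visit 36.
Full post-order sequence: 25, 28, 32, 38, 14, 2, 11, 6, 15, 3, 27, 17, 8, 36.

13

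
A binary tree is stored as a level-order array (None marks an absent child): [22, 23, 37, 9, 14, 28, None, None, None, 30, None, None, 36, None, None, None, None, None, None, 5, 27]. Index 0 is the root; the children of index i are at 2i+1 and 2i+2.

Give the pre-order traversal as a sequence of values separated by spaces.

Pre-order visits the node, then its left subtree, then its right subtree.
Visit 22.
At 22: go left to 23.
  Visit 23.
  At 23: go left to 9.
    9 is a leaf — visit 9.
  At 23: go right to 14.
    Visit 14.
    At 14: go left to 30.
      Visit 30.
      At 30: go left to 5.
        5 is a leaf — visit 5.
      At 30: go right to 27.
        27 is a leaf — visit 27.
    At 14: no right child.
At 22: go right to 37.
  Visit 37.
  At 37: go left to 28.
    Visit 28.
    At 28: no left child.
    At 28: go right to 36.
      36 is a leaf — visit 36.
  At 37: no right child.

22 23 9 14 30 5 27 37 28 36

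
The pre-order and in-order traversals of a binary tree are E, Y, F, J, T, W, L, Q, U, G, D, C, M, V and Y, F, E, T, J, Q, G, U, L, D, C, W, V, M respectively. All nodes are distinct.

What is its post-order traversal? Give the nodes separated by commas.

The first element of pre-order is the root; it splits in-order into left and right subtrees.
Root E: left subtree has 2 nodes {Y, F}, right has 11 {T, J, Q, G, U, L, D, C, W, V, M}.
  Root Y: left subtree has 0 nodes { }, right has 1 {F}.
  Root J: left subtree has 1 node {T}, right has 9 {Q, G, U, L, D, C, W, V, M}.
    Root W: left subtree has 6 nodes {Q, G, U, L, D, C}, right has 2 {V, M}.
      Root L: left subtree has 3 nodes {Q, G, U}, right has 2 {D, C}.
        Root Q: left subtree has 0 nodes { }, right has 2 {G, U}.
          Root U: left subtree has 1 node {G}, right has 0 { }.
        Root D: left subtree has 0 nodes { }, right has 1 {C}.
      Root M: left subtree has 1 node {V}, right has 0 { }.

F, Y, T, G, U, Q, C, D, L, V, M, W, J, E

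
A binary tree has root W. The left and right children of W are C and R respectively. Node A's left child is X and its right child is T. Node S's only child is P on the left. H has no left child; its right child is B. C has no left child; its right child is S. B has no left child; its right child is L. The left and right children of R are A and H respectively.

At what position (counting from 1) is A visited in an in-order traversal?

6

In-order visits the left subtree, then the node, then the right subtree.
At W: go left to C.
  At C: no left child.
  Visit C.
  At C: go right to S.
    At S: go left to P.
      P is a leaf — visit P.
    Visit S.
    At S: no right child.
Visit W.
At W: go right to R.
  At R: go left to A.
    At A: go left to X.
      X is a leaf — visit X.
    Visit A.
    At A: go right to T.
      T is a leaf — visit T.
  Visit R.
  At R: go right to H.
    At H: no left child.
    Visit H.
    At H: go right to B.
      At B: no left child.
      Visit B.
      At B: go right to L.
        L is a leaf — visit L.
Full in-order sequence: C, P, S, W, X, A, T, R, H, B, L.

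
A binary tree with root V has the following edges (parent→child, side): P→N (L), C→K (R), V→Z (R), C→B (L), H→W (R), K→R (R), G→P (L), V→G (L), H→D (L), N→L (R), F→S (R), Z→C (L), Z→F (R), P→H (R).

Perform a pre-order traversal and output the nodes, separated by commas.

V, G, P, N, L, H, D, W, Z, C, B, K, R, F, S

Pre-order visits the node, then its left subtree, then its right subtree.
Visit V.
At V: go left to G.
  Visit G.
  At G: go left to P.
    Visit P.
    At P: go left to N.
      Visit N.
      At N: no left child.
      At N: go right to L.
        L is a leaf — visit L.
    At P: go right to H.
      Visit H.
      At H: go left to D.
        D is a leaf — visit D.
      At H: go right to W.
        W is a leaf — visit W.
  At G: no right child.
At V: go right to Z.
  Visit Z.
  At Z: go left to C.
    Visit C.
    At C: go left to B.
      B is a leaf — visit B.
    At C: go right to K.
      Visit K.
      At K: no left child.
      At K: go right to R.
        R is a leaf — visit R.
  At Z: go right to F.
    Visit F.
    At F: no left child.
    At F: go right to S.
      S is a leaf — visit S.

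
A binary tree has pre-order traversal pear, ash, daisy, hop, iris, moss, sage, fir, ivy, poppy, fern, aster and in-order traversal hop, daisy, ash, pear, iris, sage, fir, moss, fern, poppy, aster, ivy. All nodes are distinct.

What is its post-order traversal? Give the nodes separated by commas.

The first element of pre-order is the root; it splits in-order into left and right subtrees.
Root pear: left subtree has 3 nodes {hop, daisy, ash}, right has 8 {iris, sage, fir, moss, fern, poppy, aster, ivy}.
  Root ash: left subtree has 2 nodes {hop, daisy}, right has 0 { }.
    Root daisy: left subtree has 1 node {hop}, right has 0 { }.
  Root iris: left subtree has 0 nodes { }, right has 7 {sage, fir, moss, fern, poppy, aster, ivy}.
    Root moss: left subtree has 2 nodes {sage, fir}, right has 4 {fern, poppy, aster, ivy}.
      Root sage: left subtree has 0 nodes { }, right has 1 {fir}.
      Root ivy: left subtree has 3 nodes {fern, poppy, aster}, right has 0 { }.
        Root poppy: left subtree has 1 node {fern}, right has 1 {aster}.

hop, daisy, ash, fir, sage, fern, aster, poppy, ivy, moss, iris, pear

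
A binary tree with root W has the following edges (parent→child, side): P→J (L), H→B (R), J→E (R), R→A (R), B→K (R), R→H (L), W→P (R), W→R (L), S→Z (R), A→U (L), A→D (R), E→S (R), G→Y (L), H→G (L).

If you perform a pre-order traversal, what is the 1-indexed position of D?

Pre-order visits the node, then its left subtree, then its right subtree.
Visit W.
At W: go left to R.
  Visit R.
  At R: go left to H.
    Visit H.
    At H: go left to G.
      Visit G.
      At G: go left to Y.
        Y is a leaf — visit Y.
      At G: no right child.
    At H: go right to B.
      Visit B.
      At B: no left child.
      At B: go right to K.
        K is a leaf — visit K.
  At R: go right to A.
    Visit A.
    At A: go left to U.
      U is a leaf — visit U.
    At A: go right to D.
      D is a leaf — visit D.
At W: go right to P.
  Visit P.
  At P: go left to J.
    Visit J.
    At J: no left child.
    At J: go right to E.
      Visit E.
      At E: no left child.
      At E: go right to S.
        Visit S.
        At S: no left child.
        At S: go right to Z.
          Z is a leaf — visit Z.
  At P: no right child.
Full pre-order sequence: W, R, H, G, Y, B, K, A, U, D, P, J, E, S, Z.

10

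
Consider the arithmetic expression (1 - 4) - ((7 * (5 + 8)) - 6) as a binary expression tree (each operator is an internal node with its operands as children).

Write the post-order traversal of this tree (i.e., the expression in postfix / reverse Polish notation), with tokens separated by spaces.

1 4 - 7 5 8 + * 6 - -

Post-order on an expression tree gives postfix notation: for each operator, emit left operand, right operand, then the operator.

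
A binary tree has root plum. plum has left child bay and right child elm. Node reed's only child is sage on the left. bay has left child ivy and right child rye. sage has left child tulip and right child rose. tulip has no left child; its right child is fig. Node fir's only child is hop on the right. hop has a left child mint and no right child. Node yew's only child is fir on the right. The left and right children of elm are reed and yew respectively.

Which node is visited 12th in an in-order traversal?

fir

In-order visits the left subtree, then the node, then the right subtree.
At plum: go left to bay.
  At bay: go left to ivy.
    ivy is a leaf — visit ivy.
  Visit bay.
  At bay: go right to rye.
    rye is a leaf — visit rye.
Visit plum.
At plum: go right to elm.
  At elm: go left to reed.
    At reed: go left to sage.
      At sage: go left to tulip.
        At tulip: no left child.
        Visit tulip.
        At tulip: go right to fig.
          fig is a leaf — visit fig.
      Visit sage.
      At sage: go right to rose.
        rose is a leaf — visit rose.
    Visit reed.
    At reed: no right child.
  Visit elm.
  At elm: go right to yew.
    At yew: no left child.
    Visit yew.
    At yew: go right to fir.
      At fir: no left child.
      Visit fir.
      At fir: go right to hop.
        At hop: go left to mint.
          mint is a leaf — visit mint.
        Visit hop.
        At hop: no right child.
Full in-order sequence: ivy, bay, rye, plum, tulip, fig, sage, rose, reed, elm, yew, fir, mint, hop.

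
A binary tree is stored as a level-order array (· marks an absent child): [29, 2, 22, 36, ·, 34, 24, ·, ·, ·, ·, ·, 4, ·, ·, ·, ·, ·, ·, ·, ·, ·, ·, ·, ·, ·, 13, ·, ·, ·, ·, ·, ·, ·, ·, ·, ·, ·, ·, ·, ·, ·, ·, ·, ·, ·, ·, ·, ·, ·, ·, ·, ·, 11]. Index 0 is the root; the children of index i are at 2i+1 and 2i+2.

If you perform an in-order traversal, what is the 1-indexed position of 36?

In-order visits the left subtree, then the node, then the right subtree.
At 29: go left to 2.
  At 2: go left to 36.
    36 is a leaf — visit 36.
  Visit 2.
  At 2: no right child.
Visit 29.
At 29: go right to 22.
  At 22: go left to 34.
    At 34: no left child.
    Visit 34.
    At 34: go right to 4.
      At 4: no left child.
      Visit 4.
      At 4: go right to 13.
        At 13: go left to 11.
          11 is a leaf — visit 11.
        Visit 13.
        At 13: no right child.
  Visit 22.
  At 22: go right to 24.
    24 is a leaf — visit 24.
Full in-order sequence: 36, 2, 29, 34, 4, 11, 13, 22, 24.

1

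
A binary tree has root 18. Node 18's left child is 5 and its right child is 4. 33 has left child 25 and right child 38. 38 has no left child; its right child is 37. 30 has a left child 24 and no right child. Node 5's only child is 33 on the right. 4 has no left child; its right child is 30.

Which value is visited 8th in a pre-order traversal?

Pre-order visits the node, then its left subtree, then its right subtree.
Visit 18.
At 18: go left to 5.
  Visit 5.
  At 5: no left child.
  At 5: go right to 33.
    Visit 33.
    At 33: go left to 25.
      25 is a leaf — visit 25.
    At 33: go right to 38.
      Visit 38.
      At 38: no left child.
      At 38: go right to 37.
        37 is a leaf — visit 37.
At 18: go right to 4.
  Visit 4.
  At 4: no left child.
  At 4: go right to 30.
    Visit 30.
    At 30: go left to 24.
      24 is a leaf — visit 24.
    At 30: no right child.
Full pre-order sequence: 18, 5, 33, 25, 38, 37, 4, 30, 24.

30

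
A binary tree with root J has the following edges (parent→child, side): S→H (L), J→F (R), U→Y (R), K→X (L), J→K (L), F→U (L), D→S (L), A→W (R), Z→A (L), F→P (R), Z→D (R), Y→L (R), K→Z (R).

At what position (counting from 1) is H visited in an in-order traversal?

6

In-order visits the left subtree, then the node, then the right subtree.
At J: go left to K.
  At K: go left to X.
    X is a leaf — visit X.
  Visit K.
  At K: go right to Z.
    At Z: go left to A.
      At A: no left child.
      Visit A.
      At A: go right to W.
        W is a leaf — visit W.
    Visit Z.
    At Z: go right to D.
      At D: go left to S.
        At S: go left to H.
          H is a leaf — visit H.
        Visit S.
        At S: no right child.
      Visit D.
      At D: no right child.
Visit J.
At J: go right to F.
  At F: go left to U.
    At U: no left child.
    Visit U.
    At U: go right to Y.
      At Y: no left child.
      Visit Y.
      At Y: go right to L.
        L is a leaf — visit L.
  Visit F.
  At F: go right to P.
    P is a leaf — visit P.
Full in-order sequence: X, K, A, W, Z, H, S, D, J, U, Y, L, F, P.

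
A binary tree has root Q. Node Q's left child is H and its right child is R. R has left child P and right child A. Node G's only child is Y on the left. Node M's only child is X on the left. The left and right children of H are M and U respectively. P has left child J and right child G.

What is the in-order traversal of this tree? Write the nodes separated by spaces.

X M H U Q J P Y G R A

In-order visits the left subtree, then the node, then the right subtree.
At Q: go left to H.
  At H: go left to M.
    At M: go left to X.
      X is a leaf — visit X.
    Visit M.
    At M: no right child.
  Visit H.
  At H: go right to U.
    U is a leaf — visit U.
Visit Q.
At Q: go right to R.
  At R: go left to P.
    At P: go left to J.
      J is a leaf — visit J.
    Visit P.
    At P: go right to G.
      At G: go left to Y.
        Y is a leaf — visit Y.
      Visit G.
      At G: no right child.
  Visit R.
  At R: go right to A.
    A is a leaf — visit A.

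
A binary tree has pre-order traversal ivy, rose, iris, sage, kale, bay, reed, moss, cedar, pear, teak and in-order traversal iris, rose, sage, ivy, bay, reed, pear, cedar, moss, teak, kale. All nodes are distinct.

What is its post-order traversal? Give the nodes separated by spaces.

iris sage rose pear cedar teak moss reed bay kale ivy

The first element of pre-order is the root; it splits in-order into left and right subtrees.
Root ivy: left subtree has 3 nodes {iris, rose, sage}, right has 7 {bay, reed, pear, cedar, moss, teak, kale}.
  Root rose: left subtree has 1 node {iris}, right has 1 {sage}.
  Root kale: left subtree has 6 nodes {bay, reed, pear, cedar, moss, teak}, right has 0 { }.
    Root bay: left subtree has 0 nodes { }, right has 5 {reed, pear, cedar, moss, teak}.
      Root reed: left subtree has 0 nodes { }, right has 4 {pear, cedar, moss, teak}.
        Root moss: left subtree has 2 nodes {pear, cedar}, right has 1 {teak}.
          Root cedar: left subtree has 1 node {pear}, right has 0 { }.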